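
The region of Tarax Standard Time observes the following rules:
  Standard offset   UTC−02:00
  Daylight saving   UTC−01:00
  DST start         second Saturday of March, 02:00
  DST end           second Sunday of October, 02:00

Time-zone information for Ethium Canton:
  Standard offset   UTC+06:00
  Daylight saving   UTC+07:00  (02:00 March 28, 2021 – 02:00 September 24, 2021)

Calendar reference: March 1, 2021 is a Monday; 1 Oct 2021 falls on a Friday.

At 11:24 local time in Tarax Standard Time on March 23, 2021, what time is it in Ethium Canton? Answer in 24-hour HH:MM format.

18:24

1 March 2021 is a Monday, so the first Saturday is March 6 and the second is March 13.
1 October 2021 is a Friday, so the first Sunday is October 3 and the second is October 10.
Daylight saving runs 13 March – 10 October; March 23, 2021 is inside that window, so Tarax Standard Time is at UTC−01:00.
11:24 Tarax Standard Time + 1h = 12:24 UTC.
At the standard offset (UTC+06:00), 12:24 UTC + 6h = 18:24 Ethium Canton standard time.
Daylight saving runs 28 March – 24 September; the standard-time date in Ethium Canton, March 23, 2021, is outside that window, so Ethium Canton is on standard time at UTC+06:00.
12:24 UTC + 6h = 18:24 Ethium Canton.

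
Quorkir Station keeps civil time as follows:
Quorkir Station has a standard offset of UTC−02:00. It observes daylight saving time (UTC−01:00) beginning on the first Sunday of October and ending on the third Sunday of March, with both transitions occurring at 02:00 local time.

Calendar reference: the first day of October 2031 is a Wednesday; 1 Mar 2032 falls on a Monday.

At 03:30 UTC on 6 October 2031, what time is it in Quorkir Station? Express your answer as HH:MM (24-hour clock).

02:30

1 October 2031 is a Wednesday, so the first Sunday is October 5.
1 March 2032 is a Monday, so the first Sunday is March 7 and the third is March 21.
At the standard offset (UTC−02:00), 03:30 UTC − 2h = 01:30 Quorkir Station standard time.
The standard-time date in Quorkir Station, 6 October 2031, falls between 5 October 2031 and 21 March 2032, so daylight saving is in effect and Quorkir Station is at UTC−01:00.
03:30 UTC − 1h = 02:30 local.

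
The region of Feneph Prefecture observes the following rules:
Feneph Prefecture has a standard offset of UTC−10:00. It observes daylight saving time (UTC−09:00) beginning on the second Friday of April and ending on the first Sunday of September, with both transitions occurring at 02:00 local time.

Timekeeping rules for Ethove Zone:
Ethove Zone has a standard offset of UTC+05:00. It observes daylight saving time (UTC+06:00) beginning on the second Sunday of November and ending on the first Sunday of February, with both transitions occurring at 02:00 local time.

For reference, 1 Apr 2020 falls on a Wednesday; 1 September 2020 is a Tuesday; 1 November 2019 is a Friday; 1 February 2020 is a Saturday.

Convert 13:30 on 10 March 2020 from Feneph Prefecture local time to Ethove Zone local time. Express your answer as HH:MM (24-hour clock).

1 April 2020 is a Wednesday, so the first Friday is April 3 and the second is April 10.
1 September 2020 is a Tuesday, so the first Sunday is September 6.
Daylight saving runs 10 April – 6 September; 10 March 2020 is outside that window, so Feneph Prefecture is on standard time at UTC−10:00.
13:30 Feneph Prefecture + 10h = 23:30 UTC.
1 November 2019 is a Friday, so the first Sunday is November 3 and the second is November 10.
1 February 2020 is a Saturday, so the first Sunday is February 2.
At the standard offset (UTC+05:00), 23:30 UTC + 5h = 04:30 Ethove Zone standard time (rolling into the next day, 11 March 2020).
The standard-time date in Ethove Zone, 11 March 2020, is outside the daylight-saving period (10 November 2019 – 2 February 2020), so Ethove Zone is on standard time, UTC+05:00.
23:30 UTC + 5h = 04:30 Ethove Zone (rolling into the next day, 11 March 2020).

04:30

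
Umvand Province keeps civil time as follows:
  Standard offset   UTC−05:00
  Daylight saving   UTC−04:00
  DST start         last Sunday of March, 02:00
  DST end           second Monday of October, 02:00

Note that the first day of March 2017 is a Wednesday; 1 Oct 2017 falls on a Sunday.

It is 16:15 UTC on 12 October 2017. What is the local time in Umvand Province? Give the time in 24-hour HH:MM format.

11:15

1 March 2017 is a Wednesday, so Sundays fall on 5, 12, 19, 26; the last is March 26.
1 October 2017 is a Sunday, so the first Monday is October 2 and the second is October 9.
At the standard offset (UTC−05:00), 16:15 UTC − 5h = 11:15 Umvand Province standard time.
Daylight saving runs 26 March – 9 October; the standard-time date in Umvand Province, 12 October 2017, is outside that window, so Umvand Province is on standard time at UTC−05:00.
16:15 UTC − 5h = 11:15 local.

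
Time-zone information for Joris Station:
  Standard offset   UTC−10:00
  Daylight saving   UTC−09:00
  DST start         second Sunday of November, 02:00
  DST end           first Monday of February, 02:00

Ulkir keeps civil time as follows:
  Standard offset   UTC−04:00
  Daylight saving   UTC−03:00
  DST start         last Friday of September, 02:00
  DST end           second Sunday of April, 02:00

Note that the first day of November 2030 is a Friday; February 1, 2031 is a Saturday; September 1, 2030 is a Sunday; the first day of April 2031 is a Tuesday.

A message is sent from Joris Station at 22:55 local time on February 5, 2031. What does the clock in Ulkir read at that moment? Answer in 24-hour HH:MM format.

1 November 2030 is a Friday, so the first Sunday is November 3 and the second is November 10.
1 February 2031 is a Saturday, so the first Monday is February 3.
February 5, 2031 is outside the daylight-saving period (10 November 2030 – 3 February 2031), so Joris Station is on standard time, UTC−10:00.
22:55 Joris Station + 10h = 08:55 UTC (rolling into the next day, 6 February 2031).
1 September 2030 is a Sunday, so Fridays fall on 6, 13, 20, 27; the last is September 27.
1 April 2031 is a Tuesday, so the first Sunday is April 6 and the second is April 13.
At the standard offset (UTC−04:00), 08:55 UTC − 4h = 04:55 Ulkir standard time.
Daylight saving runs 27 September 2030 – 13 April 2031; the standard-time date in Ulkir, February 6, 2031, is inside that window, so Ulkir is at UTC−03:00.
08:55 UTC − 3h = 05:55 Ulkir.

05:55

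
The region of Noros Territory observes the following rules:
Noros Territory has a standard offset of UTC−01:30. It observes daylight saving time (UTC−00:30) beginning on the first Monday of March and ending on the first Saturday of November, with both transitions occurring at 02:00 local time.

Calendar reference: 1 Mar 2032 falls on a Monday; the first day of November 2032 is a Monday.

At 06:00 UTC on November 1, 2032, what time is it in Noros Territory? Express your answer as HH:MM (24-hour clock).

05:30

1 March 2032 is a Monday, so the first Monday is March 1.
1 November 2032 is a Monday, so the first Saturday is November 6.
At the standard offset (UTC−01:30), 06:00 UTC − 1h30m = 04:30 Noros Territory standard time.
The standard-time date in Noros Territory, November 1, 2032, lies within the daylight-saving period (1 March – 6 November), so Noros Territory is on daylight time, UTC−00:30.
06:00 UTC − 0h30m = 05:30 local.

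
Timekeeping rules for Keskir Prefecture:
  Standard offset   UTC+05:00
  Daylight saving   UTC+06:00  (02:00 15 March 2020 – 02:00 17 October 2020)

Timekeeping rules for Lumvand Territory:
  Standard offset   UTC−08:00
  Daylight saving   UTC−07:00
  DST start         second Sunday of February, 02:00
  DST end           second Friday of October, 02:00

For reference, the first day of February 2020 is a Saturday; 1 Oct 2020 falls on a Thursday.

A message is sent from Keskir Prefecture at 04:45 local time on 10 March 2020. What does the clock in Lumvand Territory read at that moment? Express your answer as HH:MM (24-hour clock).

10 March 2020 is outside the daylight-saving period (15 March – 17 October), so Keskir Prefecture is on standard time, UTC+05:00.
04:45 Keskir Prefecture − 5h = 23:45 UTC (rolling into the previous day, 9 March 2020).
1 February 2020 is a Saturday, so the first Sunday is February 2 and the second is February 9.
1 October 2020 is a Thursday, so the first Friday is October 2 and the second is October 9.
At the standard offset (UTC−08:00), 23:45 UTC − 8h = 15:45 Lumvand Territory standard time.
The standard-time date in Lumvand Territory, 9 March 2020, falls between 9 February and 9 October, so daylight saving is in effect and Lumvand Territory is at UTC−07:00.
23:45 UTC − 7h = 16:45 Lumvand Territory.

16:45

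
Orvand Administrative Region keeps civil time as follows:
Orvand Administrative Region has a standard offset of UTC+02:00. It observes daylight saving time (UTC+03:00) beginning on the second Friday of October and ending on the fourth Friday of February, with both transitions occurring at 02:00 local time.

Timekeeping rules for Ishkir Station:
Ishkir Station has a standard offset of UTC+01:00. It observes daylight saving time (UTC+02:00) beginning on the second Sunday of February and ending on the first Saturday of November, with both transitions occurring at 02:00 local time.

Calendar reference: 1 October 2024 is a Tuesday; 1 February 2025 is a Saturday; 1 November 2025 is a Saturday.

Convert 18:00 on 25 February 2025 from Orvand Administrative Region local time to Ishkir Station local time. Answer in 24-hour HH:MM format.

17:00

1 October 2024 is a Tuesday, so the first Friday is October 4 and the second is October 11.
1 February 2025 is a Saturday, so the first Friday is February 7 and the fourth is February 28.
25 February 2025 falls between 11 October 2024 and 28 February 2025, so daylight saving is in effect and Orvand Administrative Region is at UTC+03:00.
18:00 Orvand Administrative Region − 3h = 15:00 UTC.
1 February 2025 is a Saturday, so the first Sunday is February 2 and the second is February 9.
1 November 2025 is a Saturday, so the first Saturday is November 1.
At the standard offset (UTC+01:00), 15:00 UTC + 1h = 16:00 Ishkir Station standard time.
Daylight saving runs 9 February – 1 November; the standard-time date in Ishkir Station, 25 February 2025, is inside that window, so Ishkir Station is at UTC+02:00.
15:00 UTC + 2h = 17:00 Ishkir Station.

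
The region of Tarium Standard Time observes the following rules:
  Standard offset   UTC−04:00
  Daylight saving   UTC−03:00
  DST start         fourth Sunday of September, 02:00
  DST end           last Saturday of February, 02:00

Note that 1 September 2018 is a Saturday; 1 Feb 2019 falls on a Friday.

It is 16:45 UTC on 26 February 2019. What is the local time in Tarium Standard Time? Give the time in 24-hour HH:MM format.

1 September 2018 is a Saturday, so the first Sunday is September 2 and the fourth is September 23.
1 February 2019 is a Friday, so Saturdays fall on 2, 9, 16, 23; the last is February 23.
At the standard offset (UTC−04:00), 16:45 UTC − 4h = 12:45 Tarium Standard Time standard time.
Daylight saving runs 23 September 2018 – 23 February 2019; the standard-time date in Tarium Standard Time, 26 February 2019, is outside that window, so Tarium Standard Time is on standard time at UTC−04:00.
16:45 UTC − 4h = 12:45 local.

12:45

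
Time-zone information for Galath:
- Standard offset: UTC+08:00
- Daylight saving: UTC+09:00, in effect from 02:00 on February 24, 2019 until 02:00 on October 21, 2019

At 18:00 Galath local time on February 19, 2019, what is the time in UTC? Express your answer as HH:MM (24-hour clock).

10:00

Daylight saving runs 24 February – 21 October; February 19, 2019 is outside that window, so Galath is on standard time at UTC+08:00.
18:00 local − 8h = 10:00 UTC.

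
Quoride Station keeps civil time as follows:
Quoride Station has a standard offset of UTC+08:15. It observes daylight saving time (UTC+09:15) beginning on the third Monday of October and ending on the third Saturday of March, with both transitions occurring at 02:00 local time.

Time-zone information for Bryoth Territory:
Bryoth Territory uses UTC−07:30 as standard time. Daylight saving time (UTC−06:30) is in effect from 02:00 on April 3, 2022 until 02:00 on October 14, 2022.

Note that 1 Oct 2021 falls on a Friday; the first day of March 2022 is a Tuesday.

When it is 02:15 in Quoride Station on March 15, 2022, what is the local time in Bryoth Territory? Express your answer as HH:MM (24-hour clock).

1 October 2021 is a Friday, so the first Monday is October 4 and the third is October 18.
1 March 2022 is a Tuesday, so the first Saturday is March 5 and the third is March 19.
March 15, 2022 lies within the daylight-saving period (18 October 2021 – 19 March 2022), so Quoride Station is on daylight time, UTC+09:15.
02:15 Quoride Station − 9h15m = 17:00 UTC (rolling into the previous day, 14 March 2022).
At the standard offset (UTC−07:30), 17:00 UTC − 7h30m = 09:30 Bryoth Territory standard time.
Daylight saving runs 3 April – 14 October; the standard-time date in Bryoth Territory, March 14, 2022, is outside that window, so Bryoth Territory is on standard time at UTC−07:30.
17:00 UTC − 7h30m = 09:30 Bryoth Territory.

09:30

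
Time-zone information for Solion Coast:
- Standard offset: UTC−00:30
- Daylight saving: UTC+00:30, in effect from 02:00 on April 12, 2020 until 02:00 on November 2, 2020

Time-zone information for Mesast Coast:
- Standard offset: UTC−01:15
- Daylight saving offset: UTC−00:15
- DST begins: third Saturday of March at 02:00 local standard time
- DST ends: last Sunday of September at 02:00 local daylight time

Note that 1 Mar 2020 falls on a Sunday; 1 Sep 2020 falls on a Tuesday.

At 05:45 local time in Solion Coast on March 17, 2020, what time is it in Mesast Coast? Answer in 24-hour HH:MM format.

March 17, 2020 is outside the daylight-saving period (12 April – 2 November), so Solion Coast is on standard time, UTC−00:30.
05:45 Solion Coast + 0h30m = 06:15 UTC.
1 March 2020 is a Sunday, so the first Saturday is March 7 and the third is March 21.
1 September 2020 is a Tuesday, so Sundays fall on 6, 13, 20, 27; the last is September 27.
At the standard offset (UTC−01:15), 06:15 UTC − 1h15m = 05:00 Mesast Coast standard time.
The standard-time date in Mesast Coast, March 17, 2020, is outside the daylight-saving period (21 March – 27 September), so Mesast Coast is on standard time, UTC−01:15.
06:15 UTC − 1h15m = 05:00 Mesast Coast.

05:00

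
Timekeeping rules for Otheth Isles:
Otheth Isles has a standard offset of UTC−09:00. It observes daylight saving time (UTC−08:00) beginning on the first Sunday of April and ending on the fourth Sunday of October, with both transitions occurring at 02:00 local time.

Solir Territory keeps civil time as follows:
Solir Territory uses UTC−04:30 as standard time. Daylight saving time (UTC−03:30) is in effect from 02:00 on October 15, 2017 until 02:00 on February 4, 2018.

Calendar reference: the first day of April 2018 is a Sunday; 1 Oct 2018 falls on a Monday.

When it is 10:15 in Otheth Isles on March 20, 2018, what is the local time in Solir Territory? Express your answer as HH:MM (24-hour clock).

1 April 2018 is a Sunday, so the first Sunday is April 1.
1 October 2018 is a Monday, so the first Sunday is October 7 and the fourth is October 28.
Daylight saving runs 1 April – 28 October; March 20, 2018 is outside that window, so Otheth Isles is on standard time at UTC−09:00.
10:15 Otheth Isles + 9h = 19:15 UTC.
At the standard offset (UTC−04:30), 19:15 UTC − 4h30m = 14:45 Solir Territory standard time.
The standard-time date in Solir Territory, March 20, 2018, is outside the daylight-saving period (15 October 2017 – 4 February 2018), so Solir Territory is on standard time, UTC−04:30.
19:15 UTC − 4h30m = 14:45 Solir Territory.

14:45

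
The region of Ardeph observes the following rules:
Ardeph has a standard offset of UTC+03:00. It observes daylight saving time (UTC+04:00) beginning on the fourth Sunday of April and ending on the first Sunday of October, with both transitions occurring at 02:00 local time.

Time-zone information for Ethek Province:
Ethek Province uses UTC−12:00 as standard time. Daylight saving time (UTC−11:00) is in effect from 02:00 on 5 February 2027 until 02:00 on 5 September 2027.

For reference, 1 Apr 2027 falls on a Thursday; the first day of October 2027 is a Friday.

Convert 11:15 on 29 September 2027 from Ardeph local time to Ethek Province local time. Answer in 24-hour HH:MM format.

19:15

1 April 2027 is a Thursday, so the first Sunday is April 4 and the fourth is April 25.
1 October 2027 is a Friday, so the first Sunday is October 3.
29 September 2027 lies within the daylight-saving period (25 April – 3 October), so Ardeph is on daylight time, UTC+04:00.
11:15 Ardeph − 4h = 07:15 UTC.
At the standard offset (UTC−12:00), 07:15 UTC − 12h = 19:15 Ethek Province standard time (rolling into the previous day, 28 September 2027).
The standard-time date in Ethek Province, 28 September 2027, does not fall between 5 February and 5 September, so daylight saving is not in effect and Ethek Province is at UTC−12:00.
07:15 UTC − 12h = 19:15 Ethek Province (rolling into the previous day, 28 September 2027).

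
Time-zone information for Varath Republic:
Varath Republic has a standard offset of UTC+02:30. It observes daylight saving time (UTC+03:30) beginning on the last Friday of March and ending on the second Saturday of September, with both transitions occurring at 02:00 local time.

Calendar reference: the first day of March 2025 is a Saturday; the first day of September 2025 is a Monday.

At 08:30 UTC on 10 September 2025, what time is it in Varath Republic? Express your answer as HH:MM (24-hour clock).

12:00

1 March 2025 is a Saturday, so Fridays fall on 7, 14, 21, 28; the last is March 28.
1 September 2025 is a Monday, so the first Saturday is September 6 and the second is September 13.
At the standard offset (UTC+02:30), 08:30 UTC + 2h30m = 11:00 Varath Republic standard time.
Daylight saving runs 28 March – 13 September; the standard-time date in Varath Republic, 10 September 2025, is inside that window, so Varath Republic is at UTC+03:30.
08:30 UTC + 3h30m = 12:00 local.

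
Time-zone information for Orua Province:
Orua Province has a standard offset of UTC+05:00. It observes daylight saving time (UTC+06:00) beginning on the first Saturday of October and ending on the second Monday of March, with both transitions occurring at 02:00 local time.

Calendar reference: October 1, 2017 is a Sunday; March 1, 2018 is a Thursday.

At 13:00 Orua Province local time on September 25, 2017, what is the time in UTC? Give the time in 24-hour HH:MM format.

1 October 2017 is a Sunday, so the first Saturday is October 7.
1 March 2018 is a Thursday, so the first Monday is March 5 and the second is March 12.
Daylight saving runs 7 October 2017 – 12 March 2018; September 25, 2017 is outside that window, so Orua Province is on standard time at UTC+05:00.
13:00 local − 5h = 08:00 UTC.

08:00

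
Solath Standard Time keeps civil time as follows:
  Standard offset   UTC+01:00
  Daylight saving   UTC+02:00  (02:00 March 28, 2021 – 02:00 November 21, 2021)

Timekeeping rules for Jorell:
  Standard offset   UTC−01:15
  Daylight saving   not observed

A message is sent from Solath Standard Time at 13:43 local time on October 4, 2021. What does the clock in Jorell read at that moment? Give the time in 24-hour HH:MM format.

October 4, 2021 falls between 28 March and 21 November, so daylight saving is in effect and Solath Standard Time is at UTC+02:00.
13:43 Solath Standard Time − 2h = 11:43 UTC.
Jorell stays on UTC−01:15 all year.
11:43 UTC − 1h15m = 10:28 Jorell.

10:28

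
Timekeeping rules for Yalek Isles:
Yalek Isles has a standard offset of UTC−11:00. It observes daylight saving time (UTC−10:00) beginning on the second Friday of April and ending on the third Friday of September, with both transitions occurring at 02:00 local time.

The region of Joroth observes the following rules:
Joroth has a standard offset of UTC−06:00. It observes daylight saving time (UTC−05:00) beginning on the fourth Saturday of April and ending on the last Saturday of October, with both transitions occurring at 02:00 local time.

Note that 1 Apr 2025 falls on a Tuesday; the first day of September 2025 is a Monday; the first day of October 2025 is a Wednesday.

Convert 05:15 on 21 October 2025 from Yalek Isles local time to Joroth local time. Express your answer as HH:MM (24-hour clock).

1 April 2025 is a Tuesday, so the first Friday is April 4 and the second is April 11.
1 September 2025 is a Monday, so the first Friday is September 5 and the third is September 19.
Daylight saving runs 11 April – 19 September; 21 October 2025 is outside that window, so Yalek Isles is on standard time at UTC−11:00.
05:15 Yalek Isles + 11h = 16:15 UTC.
1 April 2025 is a Tuesday, so the first Saturday is April 5 and the fourth is April 26.
1 October 2025 is a Wednesday, so Saturdays fall on 4, 11, 18, 25; the last is October 25.
At the standard offset (UTC−06:00), 16:15 UTC − 6h = 10:15 Joroth standard time.
The standard-time date in Joroth, 21 October 2025, falls between 26 April and 25 October, so daylight saving is in effect and Joroth is at UTC−05:00.
16:15 UTC − 5h = 11:15 Joroth.

11:15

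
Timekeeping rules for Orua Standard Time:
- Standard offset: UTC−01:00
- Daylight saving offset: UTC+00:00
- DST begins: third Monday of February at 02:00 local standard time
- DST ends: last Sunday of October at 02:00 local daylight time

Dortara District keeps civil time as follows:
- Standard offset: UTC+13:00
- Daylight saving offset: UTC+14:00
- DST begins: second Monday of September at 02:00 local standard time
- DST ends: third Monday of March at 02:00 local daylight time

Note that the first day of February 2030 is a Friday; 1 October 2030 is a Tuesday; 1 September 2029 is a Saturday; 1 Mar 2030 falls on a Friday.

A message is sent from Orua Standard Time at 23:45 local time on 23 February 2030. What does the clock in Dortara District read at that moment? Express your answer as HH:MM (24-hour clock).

1 February 2030 is a Friday, so the first Monday is February 4 and the third is February 18.
1 October 2030 is a Tuesday, so Sundays fall on 6, 13, 20, 27; the last is October 27.
23 February 2030 falls between 18 February and 27 October, so daylight saving is in effect and Orua Standard Time is at UTC+00:00.
23:45 Orua Standard Time − 0h = 23:45 UTC.
1 September 2029 is a Saturday, so the first Monday is September 3 and the second is September 10.
1 March 2030 is a Friday, so the first Monday is March 4 and the third is March 18.
At the standard offset (UTC+13:00), 23:45 UTC + 13h = 12:45 Dortara District standard time (rolling into the next day, 24 February 2030).
The standard-time date in Dortara District, 24 February 2030, lies within the daylight-saving period (10 September 2029 – 18 March 2030), so Dortara District is on daylight time, UTC+14:00.
23:45 UTC + 14h = 13:45 Dortara District (rolling into the next day, 24 February 2030).

13:45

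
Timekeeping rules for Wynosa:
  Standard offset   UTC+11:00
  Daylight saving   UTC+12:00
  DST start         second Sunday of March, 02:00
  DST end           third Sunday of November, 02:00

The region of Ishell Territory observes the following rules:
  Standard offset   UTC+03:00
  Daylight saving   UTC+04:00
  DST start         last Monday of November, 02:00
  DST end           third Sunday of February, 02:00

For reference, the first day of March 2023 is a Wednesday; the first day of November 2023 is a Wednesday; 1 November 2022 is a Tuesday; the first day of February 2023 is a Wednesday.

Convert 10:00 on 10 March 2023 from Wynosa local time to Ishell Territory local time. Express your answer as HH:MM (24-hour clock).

1 March 2023 is a Wednesday, so the first Sunday is March 5 and the second is March 12.
1 November 2023 is a Wednesday, so the first Sunday is November 5 and the third is November 19.
Daylight saving runs 12 March – 19 November; 10 March 2023 is outside that window, so Wynosa is on standard time at UTC+11:00.
10:00 Wynosa − 11h = 23:00 UTC (rolling into the previous day, 9 March 2023).
1 November 2022 is a Tuesday, so Mondays fall on 7, 14, 21, 28; the last is November 28.
1 February 2023 is a Wednesday, so the first Sunday is February 5 and the third is February 19.
At the standard offset (UTC+03:00), 23:00 UTC + 3h = 02:00 Ishell Territory standard time (rolling into the next day, 10 March 2023).
The standard-time date in Ishell Territory, 10 March 2023, is outside the daylight-saving period (28 November 2022 – 19 February 2023), so Ishell Territory is on standard time, UTC+03:00.
23:00 UTC + 3h = 02:00 Ishell Territory (rolling into the next day, 10 March 2023).

02:00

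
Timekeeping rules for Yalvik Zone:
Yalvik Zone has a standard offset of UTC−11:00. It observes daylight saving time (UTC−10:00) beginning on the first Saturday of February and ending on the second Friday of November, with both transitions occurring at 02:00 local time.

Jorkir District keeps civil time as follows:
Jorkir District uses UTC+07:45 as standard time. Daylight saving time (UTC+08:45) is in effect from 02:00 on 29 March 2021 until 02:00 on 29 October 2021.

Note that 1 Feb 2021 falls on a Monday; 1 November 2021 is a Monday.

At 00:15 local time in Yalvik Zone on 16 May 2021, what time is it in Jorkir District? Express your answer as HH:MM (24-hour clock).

1 February 2021 is a Monday, so the first Saturday is February 6.
1 November 2021 is a Monday, so the first Friday is November 5 and the second is November 12.
Daylight saving runs 6 February – 12 November; 16 May 2021 is inside that window, so Yalvik Zone is at UTC−10:00.
00:15 Yalvik Zone + 10h = 10:15 UTC.
At the standard offset (UTC+07:45), 10:15 UTC + 7h45m = 18:00 Jorkir District standard time.
Daylight saving runs 29 March – 29 October; the standard-time date in Jorkir District, 16 May 2021, is inside that window, so Jorkir District is at UTC+08:45.
10:15 UTC + 8h45m = 19:00 Jorkir District.

19:00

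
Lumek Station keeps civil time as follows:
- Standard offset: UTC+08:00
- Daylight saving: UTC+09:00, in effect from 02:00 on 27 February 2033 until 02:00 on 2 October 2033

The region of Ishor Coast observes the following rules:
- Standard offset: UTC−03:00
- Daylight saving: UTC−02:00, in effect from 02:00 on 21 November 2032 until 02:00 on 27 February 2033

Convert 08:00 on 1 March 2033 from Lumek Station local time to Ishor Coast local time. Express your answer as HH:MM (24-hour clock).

1 March 2033 lies within the daylight-saving period (27 February – 2 October), so Lumek Station is on daylight time, UTC+09:00.
08:00 Lumek Station − 9h = 23:00 UTC (rolling into the previous day, 28 February 2033).
At the standard offset (UTC−03:00), 23:00 UTC − 3h = 20:00 Ishor Coast standard time.
Daylight saving runs 21 November 2032 – 27 February 2033; the standard-time date in Ishor Coast, 28 February 2033, is outside that window, so Ishor Coast is on standard time at UTC−03:00.
23:00 UTC − 3h = 20:00 Ishor Coast.

20:00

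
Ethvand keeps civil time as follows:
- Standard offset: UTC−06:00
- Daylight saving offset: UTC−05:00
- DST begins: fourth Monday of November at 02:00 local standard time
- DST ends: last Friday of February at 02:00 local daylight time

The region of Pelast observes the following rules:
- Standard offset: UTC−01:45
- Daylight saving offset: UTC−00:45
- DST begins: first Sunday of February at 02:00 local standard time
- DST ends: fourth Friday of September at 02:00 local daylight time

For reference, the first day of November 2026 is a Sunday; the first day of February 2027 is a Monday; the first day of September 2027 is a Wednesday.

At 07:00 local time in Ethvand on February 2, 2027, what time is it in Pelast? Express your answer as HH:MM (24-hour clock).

10:15

1 November 2026 is a Sunday, so the first Monday is November 2 and the fourth is November 23.
1 February 2027 is a Monday, so Fridays fall on 5, 12, 19, 26; the last is February 26.
February 2, 2027 lies within the daylight-saving period (23 November 2026 – 26 February 2027), so Ethvand is on daylight time, UTC−05:00.
07:00 Ethvand + 5h = 12:00 UTC.
1 February 2027 is a Monday, so the first Sunday is February 7.
1 September 2027 is a Wednesday, so the first Friday is September 3 and the fourth is September 24.
At the standard offset (UTC−01:45), 12:00 UTC − 1h45m = 10:15 Pelast standard time.
The standard-time date in Pelast, February 2, 2027, does not fall between 7 February and 24 September, so daylight saving is not in effect and Pelast is at UTC−01:45.
12:00 UTC − 1h45m = 10:15 Pelast.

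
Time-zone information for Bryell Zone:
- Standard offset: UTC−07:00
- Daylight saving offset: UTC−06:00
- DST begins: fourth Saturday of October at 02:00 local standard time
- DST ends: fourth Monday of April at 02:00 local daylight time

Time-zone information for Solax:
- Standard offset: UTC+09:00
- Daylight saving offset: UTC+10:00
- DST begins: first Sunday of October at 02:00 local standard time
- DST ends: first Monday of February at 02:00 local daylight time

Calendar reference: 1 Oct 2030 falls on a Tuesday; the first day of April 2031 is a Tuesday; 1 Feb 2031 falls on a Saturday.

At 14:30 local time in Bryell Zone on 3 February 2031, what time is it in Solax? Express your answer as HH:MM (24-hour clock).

1 October 2030 is a Tuesday, so the first Saturday is October 5 and the fourth is October 26.
1 April 2031 is a Tuesday, so the first Monday is April 7 and the fourth is April 28.
Daylight saving runs 26 October 2030 – 28 April 2031; 3 February 2031 is inside that window, so Bryell Zone is at UTC−06:00.
14:30 Bryell Zone + 6h = 20:30 UTC.
1 October 2030 is a Tuesday, so the first Sunday is October 6.
1 February 2031 is a Saturday, so the first Monday is February 3.
At the standard offset (UTC+09:00), 20:30 UTC + 9h = 05:30 Solax standard time (rolling into the next day, 4 February 2031).
The standard-time date in Solax, 4 February 2031, does not fall between 6 October 2030 and 3 February 2031, so daylight saving is not in effect and Solax is at UTC+09:00.
20:30 UTC + 9h = 05:30 Solax (rolling into the next day, 4 February 2031).

05:30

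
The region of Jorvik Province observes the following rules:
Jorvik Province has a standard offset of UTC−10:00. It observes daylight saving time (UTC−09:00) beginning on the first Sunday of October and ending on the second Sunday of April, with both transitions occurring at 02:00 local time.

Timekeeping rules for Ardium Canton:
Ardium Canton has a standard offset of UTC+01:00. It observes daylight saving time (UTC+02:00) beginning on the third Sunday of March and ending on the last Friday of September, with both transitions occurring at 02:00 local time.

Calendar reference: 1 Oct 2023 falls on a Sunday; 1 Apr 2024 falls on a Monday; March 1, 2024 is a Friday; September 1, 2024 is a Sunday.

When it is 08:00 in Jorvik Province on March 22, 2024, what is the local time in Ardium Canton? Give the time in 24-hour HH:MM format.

1 October 2023 is a Sunday, so the first Sunday is October 1.
1 April 2024 is a Monday, so the first Sunday is April 7 and the second is April 14.
March 22, 2024 falls between 1 October 2023 and 14 April 2024, so daylight saving is in effect and Jorvik Province is at UTC−09:00.
08:00 Jorvik Province + 9h = 17:00 UTC.
1 March 2024 is a Friday, so the first Sunday is March 3 and the third is March 17.
1 September 2024 is a Sunday, so Fridays fall on 6, 13, 20, 27; the last is September 27.
At the standard offset (UTC+01:00), 17:00 UTC + 1h = 18:00 Ardium Canton standard time.
The standard-time date in Ardium Canton, March 22, 2024, falls between 17 March and 27 September, so daylight saving is in effect and Ardium Canton is at UTC+02:00.
17:00 UTC + 2h = 19:00 Ardium Canton.

19:00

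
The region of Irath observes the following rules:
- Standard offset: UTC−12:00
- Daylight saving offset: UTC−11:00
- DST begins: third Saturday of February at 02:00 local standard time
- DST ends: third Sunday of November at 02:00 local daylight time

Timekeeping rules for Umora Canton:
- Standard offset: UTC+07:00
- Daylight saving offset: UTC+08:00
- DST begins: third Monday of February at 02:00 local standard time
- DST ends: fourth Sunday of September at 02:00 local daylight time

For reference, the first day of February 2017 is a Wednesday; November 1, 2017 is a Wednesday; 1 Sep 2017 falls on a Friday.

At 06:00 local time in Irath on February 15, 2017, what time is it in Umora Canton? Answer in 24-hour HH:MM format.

1 February 2017 is a Wednesday, so the first Saturday is February 4 and the third is February 18.
1 November 2017 is a Wednesday, so the first Sunday is November 5 and the third is November 19.
Daylight saving runs 18 February – 19 November; February 15, 2017 is outside that window, so Irath is on standard time at UTC−12:00.
06:00 Irath + 12h = 18:00 UTC.
1 February 2017 is a Wednesday, so the first Monday is February 6 and the third is February 20.
1 September 2017 is a Friday, so the first Sunday is September 3 and the fourth is September 24.
At the standard offset (UTC+07:00), 18:00 UTC + 7h = 01:00 Umora Canton standard time (rolling into the next day, 16 February 2017).
The standard-time date in Umora Canton, February 16, 2017, is outside the daylight-saving period (20 February – 24 September), so Umora Canton is on standard time, UTC+07:00.
18:00 UTC + 7h = 01:00 Umora Canton (rolling into the next day, 16 February 2017).

01:00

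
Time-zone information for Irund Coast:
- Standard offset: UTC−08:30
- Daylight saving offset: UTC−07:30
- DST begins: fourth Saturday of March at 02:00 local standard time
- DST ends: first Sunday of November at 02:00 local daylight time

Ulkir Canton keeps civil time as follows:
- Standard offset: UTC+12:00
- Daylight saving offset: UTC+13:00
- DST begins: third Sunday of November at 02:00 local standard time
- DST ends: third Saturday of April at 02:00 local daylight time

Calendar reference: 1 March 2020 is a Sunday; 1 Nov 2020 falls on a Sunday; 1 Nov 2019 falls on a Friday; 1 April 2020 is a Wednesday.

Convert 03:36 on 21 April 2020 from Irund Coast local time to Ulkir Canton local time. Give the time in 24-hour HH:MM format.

23:06

1 March 2020 is a Sunday, so the first Saturday is March 7 and the fourth is March 28.
1 November 2020 is a Sunday, so the first Sunday is November 1.
21 April 2020 falls between 28 March and 1 November, so daylight saving is in effect and Irund Coast is at UTC−07:30.
03:36 Irund Coast + 7h30m = 11:06 UTC.
1 November 2019 is a Friday, so the first Sunday is November 3 and the third is November 17.
1 April 2020 is a Wednesday, so the first Saturday is April 4 and the third is April 18.
At the standard offset (UTC+12:00), 11:06 UTC + 12h = 23:06 Ulkir Canton standard time.
The standard-time date in Ulkir Canton, 21 April 2020, is outside the daylight-saving period (17 November 2019 – 18 April 2020), so Ulkir Canton is on standard time, UTC+12:00.
11:06 UTC + 12h = 23:06 Ulkir Canton.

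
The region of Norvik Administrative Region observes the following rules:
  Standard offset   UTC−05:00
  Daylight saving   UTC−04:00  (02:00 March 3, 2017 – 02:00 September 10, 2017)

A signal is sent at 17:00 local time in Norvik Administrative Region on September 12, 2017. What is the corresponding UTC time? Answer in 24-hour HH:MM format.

Daylight saving runs 3 March – 10 September; September 12, 2017 is outside that window, so Norvik Administrative Region is on standard time at UTC−05:00.
17:00 local + 5h = 22:00 UTC.

22:00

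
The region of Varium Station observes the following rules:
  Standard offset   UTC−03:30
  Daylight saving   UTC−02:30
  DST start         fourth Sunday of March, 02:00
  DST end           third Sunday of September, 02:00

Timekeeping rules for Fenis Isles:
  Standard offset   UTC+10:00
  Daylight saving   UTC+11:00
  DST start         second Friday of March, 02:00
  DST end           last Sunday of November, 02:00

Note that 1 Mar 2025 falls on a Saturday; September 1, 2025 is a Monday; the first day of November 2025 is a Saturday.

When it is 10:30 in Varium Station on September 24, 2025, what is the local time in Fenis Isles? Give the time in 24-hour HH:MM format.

01:00

1 March 2025 is a Saturday, so the first Sunday is March 2 and the fourth is March 23.
1 September 2025 is a Monday, so the first Sunday is September 7 and the third is September 21.
September 24, 2025 does not fall between 23 March and 21 September, so daylight saving is not in effect and Varium Station is at UTC−03:30.
10:30 Varium Station + 3h30m = 14:00 UTC.
1 March 2025 is a Saturday, so the first Friday is March 7 and the second is March 14.
1 November 2025 is a Saturday, so Sundays fall on 2, 9, 16, 23, 30; the last is November 30.
At the standard offset (UTC+10:00), 14:00 UTC + 10h = 00:00 Fenis Isles standard time (rolling into the next day, 25 September 2025).
Daylight saving runs 14 March – 30 November; the standard-time date in Fenis Isles, September 25, 2025, is inside that window, so Fenis Isles is at UTC+11:00.
14:00 UTC + 11h = 01:00 Fenis Isles (rolling into the next day, 25 September 2025).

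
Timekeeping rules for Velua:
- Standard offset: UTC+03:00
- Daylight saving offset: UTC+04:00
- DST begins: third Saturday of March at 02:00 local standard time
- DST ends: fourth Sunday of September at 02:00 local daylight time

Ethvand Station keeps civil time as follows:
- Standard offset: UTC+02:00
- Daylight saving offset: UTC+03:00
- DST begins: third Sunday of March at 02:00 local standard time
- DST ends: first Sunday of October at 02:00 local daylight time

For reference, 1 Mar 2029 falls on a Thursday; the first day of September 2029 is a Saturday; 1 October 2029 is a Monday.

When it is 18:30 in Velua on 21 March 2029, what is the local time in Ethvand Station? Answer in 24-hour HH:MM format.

1 March 2029 is a Thursday, so the first Saturday is March 3 and the third is March 17.
1 September 2029 is a Saturday, so the first Sunday is September 2 and the fourth is September 23.
21 March 2029 lies within the daylight-saving period (17 March – 23 September), so Velua is on daylight time, UTC+04:00.
18:30 Velua − 4h = 14:30 UTC.
1 March 2029 is a Thursday, so the first Sunday is March 4 and the third is March 18.
1 October 2029 is a Monday, so the first Sunday is October 7.
At the standard offset (UTC+02:00), 14:30 UTC + 2h = 16:30 Ethvand Station standard time.
The standard-time date in Ethvand Station, 21 March 2029, lies within the daylight-saving period (18 March – 7 October), so Ethvand Station is on daylight time, UTC+03:00.
14:30 UTC + 3h = 17:30 Ethvand Station.

17:30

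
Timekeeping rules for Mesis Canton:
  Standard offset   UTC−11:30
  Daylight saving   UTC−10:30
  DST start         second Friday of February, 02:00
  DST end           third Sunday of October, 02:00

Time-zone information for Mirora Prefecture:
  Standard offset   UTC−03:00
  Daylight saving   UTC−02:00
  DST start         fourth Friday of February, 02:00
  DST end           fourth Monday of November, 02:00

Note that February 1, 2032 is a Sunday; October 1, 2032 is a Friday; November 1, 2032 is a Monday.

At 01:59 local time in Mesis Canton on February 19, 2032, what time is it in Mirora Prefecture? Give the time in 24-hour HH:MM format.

09:29

1 February 2032 is a Sunday, so the first Friday is February 6 and the second is February 13.
1 October 2032 is a Friday, so the first Sunday is October 3 and the third is October 17.
Daylight saving runs 13 February – 17 October; February 19, 2032 is inside that window, so Mesis Canton is at UTC−10:30.
01:59 Mesis Canton + 10h30m = 12:29 UTC.
1 February 2032 is a Sunday, so the first Friday is February 6 and the fourth is February 27.
1 November 2032 is a Monday, so the first Monday is November 1 and the fourth is November 22.
At the standard offset (UTC−03:00), 12:29 UTC − 3h = 09:29 Mirora Prefecture standard time.
Daylight saving runs 27 February – 22 November; the standard-time date in Mirora Prefecture, February 19, 2032, is outside that window, so Mirora Prefecture is on standard time at UTC−03:00.
12:29 UTC − 3h = 09:29 Mirora Prefecture.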